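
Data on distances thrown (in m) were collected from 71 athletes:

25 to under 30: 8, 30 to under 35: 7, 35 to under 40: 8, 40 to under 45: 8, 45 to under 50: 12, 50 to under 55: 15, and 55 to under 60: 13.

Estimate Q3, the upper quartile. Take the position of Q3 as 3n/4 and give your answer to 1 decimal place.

Cumulative frequencies: 8, 15, 23, 31, 43, 58, 71
n = 71; position = 3n/4 = 53.25.
This falls in the class 50 to under 55: L = 50, F = 43, f = 15, h = 5.
Upper quartile ≈ 50 + ((53.25 − 43) / 15) × 5 = 53.4167

53.4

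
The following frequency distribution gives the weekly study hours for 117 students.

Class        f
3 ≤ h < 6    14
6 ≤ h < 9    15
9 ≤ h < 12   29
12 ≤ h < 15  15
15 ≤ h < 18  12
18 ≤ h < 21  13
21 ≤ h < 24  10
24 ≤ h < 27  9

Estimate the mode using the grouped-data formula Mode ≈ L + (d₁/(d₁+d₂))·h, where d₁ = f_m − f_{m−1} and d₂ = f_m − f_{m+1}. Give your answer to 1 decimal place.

Modal class: 9 ≤ h < 12 (highest frequency 29).
d₁ = 29 − 15 = 14, d₂ = 29 − 15 = 14
Mode ≈ 9 + (14/(14+14)) × 3 = 9 + 1.5000 = 10.5000

10.5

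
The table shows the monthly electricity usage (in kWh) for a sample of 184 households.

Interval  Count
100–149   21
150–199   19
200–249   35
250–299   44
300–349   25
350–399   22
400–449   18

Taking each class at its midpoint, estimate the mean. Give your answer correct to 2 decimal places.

Midpoints: 124.5, 174.5, 224.5, 274.5, 324.5, 374.5, 424.5
Σfm = 21×124.5 + 19×174.5 + 35×224.5 + 44×274.5 + 25×324.5 + 22×374.5 + 18×424.5 = 49858
n = Σf = 184
Mean = 49858 / 184 = 270.9674

270.97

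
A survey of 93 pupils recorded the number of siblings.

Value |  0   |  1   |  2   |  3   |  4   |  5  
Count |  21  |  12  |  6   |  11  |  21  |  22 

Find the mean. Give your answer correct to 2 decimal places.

2.70

Values: 0, 1, 2, 3, 4, 5
Σfx = 21×0 + 12×1 + 6×2 + 11×3 + 21×4 + 22×5 = 251
n = Σf = 93
Mean = 251 / 93 = 2.6989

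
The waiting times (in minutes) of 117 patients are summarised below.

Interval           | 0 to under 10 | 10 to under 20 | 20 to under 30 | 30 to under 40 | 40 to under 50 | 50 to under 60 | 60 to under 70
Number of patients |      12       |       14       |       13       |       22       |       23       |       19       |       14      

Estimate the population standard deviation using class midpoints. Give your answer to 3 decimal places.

18.402

Midpoints: 5, 15, 25, 35, 45, 55, 65
n = 117, Σfm = 4355, mean = 37.2222
Σfm² = 201725
Σf(m − x̄)² = Σfm² − (Σfm)²/n = 201725 − 4355²/117 = 39622.2222
Population variance = 39622.2222 / 117 = 338.6515
Standard deviation = √338.6515 = 18.4025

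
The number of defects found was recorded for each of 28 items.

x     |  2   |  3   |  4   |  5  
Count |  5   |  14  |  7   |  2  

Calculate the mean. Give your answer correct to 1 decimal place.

Values: 2, 3, 4, 5
Σfx = 5×2 + 14×3 + 7×4 + 2×5 = 90
n = Σf = 28
Mean = 90 / 28 = 3.2143

3.2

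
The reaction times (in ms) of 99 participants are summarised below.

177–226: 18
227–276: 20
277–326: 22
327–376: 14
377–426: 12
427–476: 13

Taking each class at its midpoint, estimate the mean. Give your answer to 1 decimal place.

312.1

Midpoints: 201.5, 251.5, 301.5, 351.5, 401.5, 451.5
Σfm = 18×201.5 + 20×251.5 + 22×301.5 + 14×351.5 + 12×401.5 + 13×451.5 = 30898.5
n = Σf = 99
Mean = 30898.5 / 99 = 312.1061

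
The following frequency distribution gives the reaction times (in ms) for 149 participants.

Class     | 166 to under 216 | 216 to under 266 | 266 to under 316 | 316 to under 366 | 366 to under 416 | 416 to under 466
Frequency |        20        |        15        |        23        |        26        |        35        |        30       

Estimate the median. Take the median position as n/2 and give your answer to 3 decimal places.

347.731

Cumulative frequencies: 20, 35, 58, 84, 119, 149
n = 149; position = n/2 = 74.5.
This falls in the class 316 to under 366: L = 316, F = 58, f = 26, h = 50.
Median ≈ 316 + ((74.5 − 58) / 26) × 50 = 347.7308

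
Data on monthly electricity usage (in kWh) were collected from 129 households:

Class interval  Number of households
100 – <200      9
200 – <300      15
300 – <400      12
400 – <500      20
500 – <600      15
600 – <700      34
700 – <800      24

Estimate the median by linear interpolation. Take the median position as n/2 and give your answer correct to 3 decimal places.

556.667

Cumulative frequencies: 9, 24, 36, 56, 71, 105, 129
n = 129; position = n/2 = 64.5.
This falls in the class 500 – <600: L = 500, F = 56, f = 15, h = 100.
Median ≈ 500 + ((64.5 − 56) / 15) × 100 = 556.6667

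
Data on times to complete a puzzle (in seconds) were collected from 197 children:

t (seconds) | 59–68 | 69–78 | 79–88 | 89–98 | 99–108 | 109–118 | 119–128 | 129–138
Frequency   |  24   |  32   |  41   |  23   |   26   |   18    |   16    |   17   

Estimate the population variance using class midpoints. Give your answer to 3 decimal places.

Midpoints: 63.5, 73.5, 83.5, 93.5, 103.5, 113.5, 123.5, 133.5
n = 197, Σfm = 18429.5, mean = 93.5508
Σfm² = 1813993.25
Σf(m − x̄)² = Σfm² − (Σfm)²/n = 1813993.25 − 18429.5²/197 = 89899.4924
Population variance = 89899.4924 / 197 = 456.3426

456.343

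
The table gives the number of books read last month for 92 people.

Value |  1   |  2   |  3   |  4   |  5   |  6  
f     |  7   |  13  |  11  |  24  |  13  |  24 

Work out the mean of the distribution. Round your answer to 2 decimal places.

4.03

Values: 1, 2, 3, 4, 5, 6
Σfx = 7×1 + 13×2 + 11×3 + 24×4 + 13×5 + 24×6 = 371
n = Σf = 92
Mean = 371 / 92 = 4.0326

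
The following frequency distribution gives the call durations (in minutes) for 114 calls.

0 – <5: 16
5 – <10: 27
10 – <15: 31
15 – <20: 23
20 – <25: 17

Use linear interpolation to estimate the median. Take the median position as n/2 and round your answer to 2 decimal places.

12.26

Cumulative frequencies: 16, 43, 74, 97, 114
n = 114; position = n/2 = 57.
This falls in the class 10 – <15: L = 10, F = 43, f = 31, h = 5.
Median ≈ 10 + ((57 − 43) / 31) × 5 = 12.2581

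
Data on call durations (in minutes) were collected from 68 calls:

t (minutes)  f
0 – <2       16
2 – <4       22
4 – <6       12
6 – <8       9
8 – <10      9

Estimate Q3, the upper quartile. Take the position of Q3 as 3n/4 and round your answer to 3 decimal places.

Cumulative frequencies: 16, 38, 50, 59, 68
n = 68; position = 3n/4 = 51.
This falls in the class 6 – <8: L = 6, F = 50, f = 9, h = 2.
Upper quartile ≈ 6 + ((51 − 50) / 9) × 2 = 6.2222

6.222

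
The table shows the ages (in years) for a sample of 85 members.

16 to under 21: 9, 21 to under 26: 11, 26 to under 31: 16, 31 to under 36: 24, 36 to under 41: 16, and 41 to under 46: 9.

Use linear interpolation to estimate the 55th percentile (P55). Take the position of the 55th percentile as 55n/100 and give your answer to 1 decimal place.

33.2

Cumulative frequencies: 9, 20, 36, 60, 76, 85
n = 85; position = 55n/100 = 46.75.
This falls in the class 31 to under 36: L = 31, F = 36, f = 24, h = 5.
55th percentile ≈ 31 + ((46.75 − 36) / 24) × 5 = 33.2396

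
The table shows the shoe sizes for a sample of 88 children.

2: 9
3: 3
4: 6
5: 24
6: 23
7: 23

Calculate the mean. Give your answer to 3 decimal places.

Values: 2, 3, 4, 5, 6, 7
Σfx = 9×2 + 3×3 + 6×4 + 24×5 + 23×6 + 23×7 = 470
n = Σf = 88
Mean = 470 / 88 = 5.3409

5.341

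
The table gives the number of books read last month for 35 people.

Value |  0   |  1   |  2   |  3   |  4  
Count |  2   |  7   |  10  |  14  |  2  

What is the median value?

Cumulative frequencies: 2, 9, 19, 33, 35
n = 35, so the median is the value in position (n+1)/2 = 18.
Position 18 falls at value 2.

2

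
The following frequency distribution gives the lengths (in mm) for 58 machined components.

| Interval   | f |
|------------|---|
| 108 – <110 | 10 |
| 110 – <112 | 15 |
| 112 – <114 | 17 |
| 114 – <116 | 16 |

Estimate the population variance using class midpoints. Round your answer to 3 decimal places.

4.467

Midpoints: 109, 111, 113, 115
n = 58, Σfm = 6516, mean = 112.3448
Σfm² = 732298
Σf(m − x̄)² = Σfm² − (Σfm)²/n = 732298 − 6516²/58 = 259.1034
Population variance = 259.1034 / 58 = 4.4673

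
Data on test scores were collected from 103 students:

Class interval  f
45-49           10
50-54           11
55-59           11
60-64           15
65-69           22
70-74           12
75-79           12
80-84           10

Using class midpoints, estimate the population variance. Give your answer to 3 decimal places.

109.030

Midpoints: 47, 52, 57, 62, 67, 72, 77, 82
n = 103, Σfm = 6681, mean = 64.8641
Σfm² = 444587
Σf(m − x̄)² = Σfm² − (Σfm)²/n = 444587 − 6681²/103 = 11230.0971
Population variance = 11230.0971 / 103 = 109.0301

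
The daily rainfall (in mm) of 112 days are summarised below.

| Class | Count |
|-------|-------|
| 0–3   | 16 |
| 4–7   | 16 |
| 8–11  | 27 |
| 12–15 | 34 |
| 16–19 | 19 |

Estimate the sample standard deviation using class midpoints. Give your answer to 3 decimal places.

Midpoints: 1.5, 5.5, 9.5, 13.5, 17.5
n = 112, Σfm = 1160, mean = 10.3571
Σfm² = 14972
Σf(m − x̄)² = Σfm² − (Σfm)²/n = 14972 − 1160²/112 = 2957.7143
Sample variance = 2957.7143 / 111 = 26.6461
Standard deviation = √26.6461 = 5.1620

5.162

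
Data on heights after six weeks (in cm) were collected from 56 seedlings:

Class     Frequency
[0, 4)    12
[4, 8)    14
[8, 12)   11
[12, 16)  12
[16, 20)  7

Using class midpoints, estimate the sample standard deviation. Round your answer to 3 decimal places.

Midpoints: 2, 6, 10, 14, 18
n = 56, Σfm = 512, mean = 9.1429
Σfm² = 6272
Σf(m − x̄)² = Σfm² − (Σfm)²/n = 6272 − 512²/56 = 1590.8571
Sample variance = 1590.8571 / 55 = 28.9247
Standard deviation = √28.9247 = 5.3782

5.378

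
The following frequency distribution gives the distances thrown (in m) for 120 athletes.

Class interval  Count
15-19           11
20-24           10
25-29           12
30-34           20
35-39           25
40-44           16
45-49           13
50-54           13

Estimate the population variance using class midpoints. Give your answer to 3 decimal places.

105.748

Midpoints: 17, 22, 27, 32, 37, 42, 47, 52
n = 120, Σfm = 4255, mean = 35.4583
Σfm² = 163565
Σf(m − x̄)² = Σfm² − (Σfm)²/n = 163565 − 4255²/120 = 12689.7917
Population variance = 12689.7917 / 120 = 105.7483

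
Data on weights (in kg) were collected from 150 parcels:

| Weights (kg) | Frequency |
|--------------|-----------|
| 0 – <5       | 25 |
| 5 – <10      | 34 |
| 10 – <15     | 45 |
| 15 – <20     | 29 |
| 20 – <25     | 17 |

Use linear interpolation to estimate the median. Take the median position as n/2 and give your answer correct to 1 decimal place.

11.8

Cumulative frequencies: 25, 59, 104, 133, 150
n = 150; position = n/2 = 75.
This falls in the class 10 – <15: L = 10, F = 59, f = 45, h = 5.
Median ≈ 10 + ((75 − 59) / 45) × 5 = 11.7778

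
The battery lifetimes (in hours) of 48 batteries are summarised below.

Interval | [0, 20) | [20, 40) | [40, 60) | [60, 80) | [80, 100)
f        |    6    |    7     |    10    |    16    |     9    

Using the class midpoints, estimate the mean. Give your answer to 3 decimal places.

56.250

Midpoints: 10, 30, 50, 70, 90
Σfm = 6×10 + 7×30 + 10×50 + 16×70 + 9×90 = 2700
n = Σf = 48
Mean = 2700 / 48 = 56.2500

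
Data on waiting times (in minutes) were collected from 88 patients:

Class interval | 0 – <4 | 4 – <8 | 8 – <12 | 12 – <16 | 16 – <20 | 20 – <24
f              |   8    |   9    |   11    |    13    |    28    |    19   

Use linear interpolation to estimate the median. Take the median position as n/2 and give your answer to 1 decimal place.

16.4

Cumulative frequencies: 8, 17, 28, 41, 69, 88
n = 88; position = n/2 = 44.
This falls in the class 16 – <20: L = 16, F = 41, f = 28, h = 4.
Median ≈ 16 + ((44 − 41) / 28) × 4 = 16.4286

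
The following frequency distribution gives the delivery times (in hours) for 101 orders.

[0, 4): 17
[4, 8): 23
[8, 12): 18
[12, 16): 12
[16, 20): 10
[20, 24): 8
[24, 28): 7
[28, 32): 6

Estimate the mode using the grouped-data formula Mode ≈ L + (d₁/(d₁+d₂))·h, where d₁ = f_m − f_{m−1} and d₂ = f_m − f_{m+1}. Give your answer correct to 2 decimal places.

Modal class: [4, 8) (highest frequency 23).
d₁ = 23 − 17 = 6, d₂ = 23 − 18 = 5
Mode ≈ 4 + (6/(6+5)) × 4 = 4 + 2.1818 = 6.1818

6.18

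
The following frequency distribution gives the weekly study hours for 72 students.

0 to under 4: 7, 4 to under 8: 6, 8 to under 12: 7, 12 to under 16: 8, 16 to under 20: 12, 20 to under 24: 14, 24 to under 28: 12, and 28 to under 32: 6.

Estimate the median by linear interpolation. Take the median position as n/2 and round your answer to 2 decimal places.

18.67

Cumulative frequencies: 7, 13, 20, 28, 40, 54, 66, 72
n = 72; position = n/2 = 36.
This falls in the class 16 to under 20: L = 16, F = 28, f = 12, h = 4.
Median ≈ 16 + ((36 − 28) / 12) × 4 = 18.6667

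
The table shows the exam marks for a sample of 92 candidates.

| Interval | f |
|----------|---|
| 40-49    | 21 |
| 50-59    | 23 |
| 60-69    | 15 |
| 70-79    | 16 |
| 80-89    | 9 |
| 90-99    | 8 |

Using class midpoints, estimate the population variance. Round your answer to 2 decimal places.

250.51

Midpoints: 44.5, 54.5, 64.5, 74.5, 84.5, 94.5
n = 92, Σfm = 5864, mean = 63.7391
Σfm² = 396813
Σf(m − x̄)² = Σfm² − (Σfm)²/n = 396813 − 5864²/92 = 23046.7391
Population variance = 23046.7391 / 92 = 250.5080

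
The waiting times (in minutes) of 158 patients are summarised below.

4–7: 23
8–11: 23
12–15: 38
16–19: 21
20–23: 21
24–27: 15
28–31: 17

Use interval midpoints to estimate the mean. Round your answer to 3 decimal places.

16.209

Midpoints: 5.5, 9.5, 13.5, 17.5, 21.5, 25.5, 29.5
Σfm = 23×5.5 + 23×9.5 + 38×13.5 + 21×17.5 + 21×21.5 + 15×25.5 + 17×29.5 = 2561
n = Σf = 158
Mean = 2561 / 158 = 16.2089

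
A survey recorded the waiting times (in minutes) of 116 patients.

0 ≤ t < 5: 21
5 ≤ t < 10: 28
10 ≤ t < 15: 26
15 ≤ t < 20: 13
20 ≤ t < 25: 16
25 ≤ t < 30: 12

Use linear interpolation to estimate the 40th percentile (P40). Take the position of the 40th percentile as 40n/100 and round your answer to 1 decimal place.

Cumulative frequencies: 21, 49, 75, 88, 104, 116
n = 116; position = 40n/100 = 46.4.
This falls in the class 5 ≤ t < 10: L = 5, F = 21, f = 28, h = 5.
40th percentile ≈ 5 + ((46.4 − 21) / 28) × 5 = 9.5357

9.5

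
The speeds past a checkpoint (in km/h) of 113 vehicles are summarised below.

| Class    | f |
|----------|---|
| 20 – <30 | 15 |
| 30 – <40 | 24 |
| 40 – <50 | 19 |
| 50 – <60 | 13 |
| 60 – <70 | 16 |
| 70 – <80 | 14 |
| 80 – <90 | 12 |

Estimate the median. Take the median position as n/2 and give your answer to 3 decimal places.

49.211

Cumulative frequencies: 15, 39, 58, 71, 87, 101, 113
n = 113; position = n/2 = 56.5.
This falls in the class 40 – <50: L = 40, F = 39, f = 19, h = 10.
Median ≈ 40 + ((56.5 − 39) / 19) × 10 = 49.2105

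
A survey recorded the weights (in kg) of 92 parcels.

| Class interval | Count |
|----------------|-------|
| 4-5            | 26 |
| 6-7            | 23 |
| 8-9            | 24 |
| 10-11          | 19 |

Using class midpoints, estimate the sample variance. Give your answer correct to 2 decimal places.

4.92

Midpoints: 4.5, 6.5, 8.5, 10.5
n = 92, Σfm = 670, mean = 7.2826
Σfm² = 5327
Σf(m − x̄)² = Σfm² − (Σfm)²/n = 5327 − 670²/92 = 447.6522
Sample variance = 447.6522 / 91 = 4.9193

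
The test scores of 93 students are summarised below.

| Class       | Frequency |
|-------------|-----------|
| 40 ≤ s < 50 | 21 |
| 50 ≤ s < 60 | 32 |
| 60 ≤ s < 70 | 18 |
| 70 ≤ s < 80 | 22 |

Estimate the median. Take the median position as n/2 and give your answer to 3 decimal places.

57.969

Cumulative frequencies: 21, 53, 71, 93
n = 93; position = n/2 = 46.5.
This falls in the class 50 ≤ s < 60: L = 50, F = 21, f = 32, h = 10.
Median ≈ 50 + ((46.5 − 21) / 32) × 10 = 57.9688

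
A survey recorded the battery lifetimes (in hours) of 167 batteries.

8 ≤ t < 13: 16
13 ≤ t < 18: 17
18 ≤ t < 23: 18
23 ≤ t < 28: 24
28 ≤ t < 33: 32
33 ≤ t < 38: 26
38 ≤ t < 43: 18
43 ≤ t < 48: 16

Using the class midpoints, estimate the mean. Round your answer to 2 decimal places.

28.55

Midpoints: 10.5, 15.5, 20.5, 25.5, 30.5, 35.5, 40.5, 45.5
Σfm = 16×10.5 + 17×15.5 + 18×20.5 + 24×25.5 + 32×30.5 + 26×35.5 + 18×40.5 + 16×45.5 = 4768.5
n = Σf = 167
Mean = 4768.5 / 167 = 28.5539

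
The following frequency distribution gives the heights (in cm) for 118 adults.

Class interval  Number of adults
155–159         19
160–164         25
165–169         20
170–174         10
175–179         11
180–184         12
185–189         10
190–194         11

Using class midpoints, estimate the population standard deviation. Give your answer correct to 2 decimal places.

Midpoints: 157, 162, 167, 172, 177, 182, 187, 192
n = 118, Σfm = 20206, mean = 171.2373
Σfm² = 3475352
Σf(m − x̄)² = Σfm² − (Σfm)²/n = 3475352 − 20206²/118 = 15331.3559
Population variance = 15331.3559 / 118 = 129.9267
Standard deviation = √129.9267 = 11.3985

11.40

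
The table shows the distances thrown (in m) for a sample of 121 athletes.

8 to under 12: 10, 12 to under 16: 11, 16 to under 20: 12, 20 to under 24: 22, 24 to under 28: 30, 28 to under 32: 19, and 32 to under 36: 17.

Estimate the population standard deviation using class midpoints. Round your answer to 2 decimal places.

7.09

Midpoints: 10, 14, 18, 22, 26, 30, 34
n = 121, Σfm = 2882, mean = 23.8182
Σfm² = 74724
Σf(m − x̄)² = Σfm² − (Σfm)²/n = 74724 − 2882²/121 = 6080.0000
Population variance = 6080.0000 / 121 = 50.2479
Standard deviation = √50.2479 = 7.0886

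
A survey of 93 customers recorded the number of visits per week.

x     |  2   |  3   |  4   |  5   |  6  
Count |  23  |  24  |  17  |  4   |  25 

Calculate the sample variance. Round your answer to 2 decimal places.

Values: 2, 3, 4, 5, 6
n = 93, Σfx = 356, mean = 3.8280
Σfx² = 1580
Σf(x − x̄)² = Σfx² − (Σfx)²/n = 1580 − 356²/93 = 217.2473
Sample variance = 217.2473 / 92 = 2.3614

2.36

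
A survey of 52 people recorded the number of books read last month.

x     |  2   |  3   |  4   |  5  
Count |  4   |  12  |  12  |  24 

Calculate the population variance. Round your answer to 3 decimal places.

Values: 2, 3, 4, 5
n = 52, Σfx = 212, mean = 4.0769
Σfx² = 916
Σf(x − x̄)² = Σfx² − (Σfx)²/n = 916 − 212²/52 = 51.6923
Population variance = 51.6923 / 52 = 0.9941

0.994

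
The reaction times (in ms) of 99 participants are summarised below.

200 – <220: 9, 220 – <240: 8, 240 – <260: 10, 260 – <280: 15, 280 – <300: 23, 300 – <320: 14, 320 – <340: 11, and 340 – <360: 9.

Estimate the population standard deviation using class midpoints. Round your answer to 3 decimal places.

40.184

Midpoints: 210, 230, 250, 270, 290, 310, 330, 350
n = 99, Σfm = 28070, mean = 283.5354
Σfm² = 8118700
Σf(m − x̄)² = Σfm² − (Σfm)²/n = 8118700 − 28070²/99 = 159862.6263
Population variance = 159862.6263 / 99 = 1614.7740
Standard deviation = √1614.7740 = 40.1843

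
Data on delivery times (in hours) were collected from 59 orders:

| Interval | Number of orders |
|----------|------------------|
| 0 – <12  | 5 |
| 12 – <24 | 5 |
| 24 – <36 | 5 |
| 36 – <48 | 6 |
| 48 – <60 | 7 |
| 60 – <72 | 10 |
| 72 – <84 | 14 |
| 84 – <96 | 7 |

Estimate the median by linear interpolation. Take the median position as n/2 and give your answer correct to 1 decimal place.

Cumulative frequencies: 5, 10, 15, 21, 28, 38, 52, 59
n = 59; position = n/2 = 29.5.
This falls in the class 60 – <72: L = 60, F = 28, f = 10, h = 12.
Median ≈ 60 + ((29.5 − 28) / 10) × 12 = 61.8000

61.8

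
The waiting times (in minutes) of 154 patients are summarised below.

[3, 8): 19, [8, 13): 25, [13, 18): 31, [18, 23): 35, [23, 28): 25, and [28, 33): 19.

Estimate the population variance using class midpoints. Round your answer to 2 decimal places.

Midpoints: 5.5, 10.5, 15.5, 20.5, 25.5, 30.5
n = 154, Σfm = 2782, mean = 18.0649
Σfm² = 59418.5
Σf(m − x̄)² = Σfm² − (Σfm)²/n = 59418.5 − 2782²/154 = 9161.8506
Population variance = 9161.8506 / 154 = 59.4925

59.49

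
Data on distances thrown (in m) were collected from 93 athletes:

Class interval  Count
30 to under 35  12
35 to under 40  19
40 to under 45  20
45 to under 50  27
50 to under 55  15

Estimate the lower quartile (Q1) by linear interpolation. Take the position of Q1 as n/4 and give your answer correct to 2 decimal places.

Cumulative frequencies: 12, 31, 51, 78, 93
n = 93; position = n/4 = 23.25.
This falls in the class 35 to under 40: L = 35, F = 12, f = 19, h = 5.
Lower quartile ≈ 35 + ((23.25 − 12) / 19) × 5 = 37.9605

37.96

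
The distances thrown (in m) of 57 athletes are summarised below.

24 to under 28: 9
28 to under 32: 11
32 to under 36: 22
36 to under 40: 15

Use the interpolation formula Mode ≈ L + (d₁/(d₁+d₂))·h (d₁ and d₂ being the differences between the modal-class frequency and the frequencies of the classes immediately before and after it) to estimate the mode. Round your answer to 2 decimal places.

Modal class: 32 to under 36 (highest frequency 22).
d₁ = 22 − 11 = 11, d₂ = 22 − 15 = 7
Mode ≈ 32 + (11/(11+7)) × 4 = 32 + 2.4444 = 34.4444

34.44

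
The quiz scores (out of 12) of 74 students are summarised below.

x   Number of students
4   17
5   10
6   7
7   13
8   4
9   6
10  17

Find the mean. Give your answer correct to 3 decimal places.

Values: 4, 5, 6, 7, 8, 9, 10
Σfx = 17×4 + 10×5 + 7×6 + 13×7 + 4×8 + 6×9 + 17×10 = 507
n = Σf = 74
Mean = 507 / 74 = 6.8514

6.851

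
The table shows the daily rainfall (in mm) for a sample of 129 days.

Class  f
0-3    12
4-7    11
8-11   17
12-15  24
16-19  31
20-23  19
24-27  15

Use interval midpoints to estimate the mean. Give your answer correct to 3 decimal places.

14.709

Midpoints: 1.5, 5.5, 9.5, 13.5, 17.5, 21.5, 25.5
Σfm = 12×1.5 + 11×5.5 + 17×9.5 + 24×13.5 + 31×17.5 + 19×21.5 + 15×25.5 = 1897.5
n = Σf = 129
Mean = 1897.5 / 129 = 14.7093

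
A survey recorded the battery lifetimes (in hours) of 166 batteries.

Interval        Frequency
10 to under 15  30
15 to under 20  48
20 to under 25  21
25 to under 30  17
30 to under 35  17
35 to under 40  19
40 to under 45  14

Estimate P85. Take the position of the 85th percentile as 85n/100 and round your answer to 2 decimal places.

37.13

Cumulative frequencies: 30, 78, 99, 116, 133, 152, 166
n = 166; position = 85n/100 = 141.1.
This falls in the class 35 to under 40: L = 35, F = 133, f = 19, h = 5.
85th percentile ≈ 35 + ((141.1 − 133) / 19) × 5 = 37.1316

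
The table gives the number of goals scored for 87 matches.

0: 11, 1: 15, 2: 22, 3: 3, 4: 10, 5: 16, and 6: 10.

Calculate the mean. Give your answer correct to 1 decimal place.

Values: 0, 1, 2, 3, 4, 5, 6
Σfx = 11×0 + 15×1 + 22×2 + 3×3 + 10×4 + 16×5 + 10×6 = 248
n = Σf = 87
Mean = 248 / 87 = 2.8506

2.9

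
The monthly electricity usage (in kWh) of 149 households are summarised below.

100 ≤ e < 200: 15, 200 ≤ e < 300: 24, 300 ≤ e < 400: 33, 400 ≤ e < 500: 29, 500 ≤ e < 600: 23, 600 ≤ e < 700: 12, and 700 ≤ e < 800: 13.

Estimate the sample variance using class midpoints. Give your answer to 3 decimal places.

29814.983

Midpoints: 150, 250, 350, 450, 550, 650, 750
n = 149, Σfm = 63050, mean = 423.1544
Σfm² = 31092500
Σf(m − x̄)² = Σfm² − (Σfm)²/n = 31092500 − 63050²/149 = 4412617.4497
Sample variance = 4412617.4497 / 148 = 29814.9828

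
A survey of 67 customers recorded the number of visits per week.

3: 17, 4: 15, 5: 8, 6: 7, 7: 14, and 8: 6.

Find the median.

5

Cumulative frequencies: 17, 32, 40, 47, 61, 67
n = 67, so the median is the value in position (n+1)/2 = 34.
Position 34 falls at value 5.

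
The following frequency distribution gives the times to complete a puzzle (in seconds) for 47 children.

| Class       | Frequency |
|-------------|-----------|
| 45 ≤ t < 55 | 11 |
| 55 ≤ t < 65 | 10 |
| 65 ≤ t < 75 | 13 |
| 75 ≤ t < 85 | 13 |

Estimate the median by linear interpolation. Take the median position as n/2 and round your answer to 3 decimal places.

66.923

Cumulative frequencies: 11, 21, 34, 47
n = 47; position = n/2 = 23.5.
This falls in the class 65 ≤ t < 75: L = 65, F = 21, f = 13, h = 10.
Median ≈ 65 + ((23.5 − 21) / 13) × 10 = 66.9231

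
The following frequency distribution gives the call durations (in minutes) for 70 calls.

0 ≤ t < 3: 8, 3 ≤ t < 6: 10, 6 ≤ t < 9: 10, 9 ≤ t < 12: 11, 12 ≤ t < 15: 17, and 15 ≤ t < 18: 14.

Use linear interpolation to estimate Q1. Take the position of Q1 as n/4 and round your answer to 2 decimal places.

Cumulative frequencies: 8, 18, 28, 39, 56, 70
n = 70; position = n/4 = 17.5.
This falls in the class 3 ≤ t < 6: L = 3, F = 8, f = 10, h = 3.
Lower quartile ≈ 3 + ((17.5 − 8) / 10) × 3 = 5.8500

5.85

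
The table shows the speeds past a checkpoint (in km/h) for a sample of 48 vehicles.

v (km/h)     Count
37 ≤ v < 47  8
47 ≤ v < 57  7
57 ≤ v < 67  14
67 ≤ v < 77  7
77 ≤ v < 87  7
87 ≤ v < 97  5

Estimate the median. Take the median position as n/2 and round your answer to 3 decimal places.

63.429

Cumulative frequencies: 8, 15, 29, 36, 43, 48
n = 48; position = n/2 = 24.
This falls in the class 57 ≤ v < 67: L = 57, F = 15, f = 14, h = 10.
Median ≈ 57 + ((24 − 15) / 14) × 10 = 63.4286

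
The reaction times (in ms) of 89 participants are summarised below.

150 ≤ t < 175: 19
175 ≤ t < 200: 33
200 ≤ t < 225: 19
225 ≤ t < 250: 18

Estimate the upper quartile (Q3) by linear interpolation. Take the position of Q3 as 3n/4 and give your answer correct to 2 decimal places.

Cumulative frequencies: 19, 52, 71, 89
n = 89; position = 3n/4 = 66.75.
This falls in the class 200 ≤ t < 225: L = 200, F = 52, f = 19, h = 25.
Upper quartile ≈ 200 + ((66.75 − 52) / 19) × 25 = 219.4079

219.41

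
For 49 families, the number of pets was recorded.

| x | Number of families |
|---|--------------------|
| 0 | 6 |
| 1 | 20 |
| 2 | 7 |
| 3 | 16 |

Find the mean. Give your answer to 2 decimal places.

Values: 0, 1, 2, 3
Σfx = 6×0 + 20×1 + 7×2 + 16×3 = 82
n = Σf = 49
Mean = 82 / 49 = 1.6735

1.67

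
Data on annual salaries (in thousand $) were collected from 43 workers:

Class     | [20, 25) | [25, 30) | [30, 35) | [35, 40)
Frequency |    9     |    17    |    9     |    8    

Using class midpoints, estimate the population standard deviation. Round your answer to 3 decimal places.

Midpoints: 22.5, 27.5, 32.5, 37.5
n = 43, Σfm = 1262.5, mean = 29.3605
Σfm² = 38168.75
Σf(m − x̄)² = Σfm² − (Σfm)²/n = 38168.75 − 1262.5²/43 = 1101.1628
Population variance = 1101.1628 / 43 = 25.6084
Standard deviation = √25.6084 = 5.0605

5.060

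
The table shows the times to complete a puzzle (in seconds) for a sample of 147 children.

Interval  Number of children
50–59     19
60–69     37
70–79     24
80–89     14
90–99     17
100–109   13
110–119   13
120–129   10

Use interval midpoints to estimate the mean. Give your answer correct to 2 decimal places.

82.26

Midpoints: 54.5, 64.5, 74.5, 84.5, 94.5, 104.5, 114.5, 124.5
Σfm = 19×54.5 + 37×64.5 + 24×74.5 + 14×84.5 + 17×94.5 + 13×104.5 + 13×114.5 + 10×124.5 = 12091.5
n = Σf = 147
Mean = 12091.5 / 147 = 82.2551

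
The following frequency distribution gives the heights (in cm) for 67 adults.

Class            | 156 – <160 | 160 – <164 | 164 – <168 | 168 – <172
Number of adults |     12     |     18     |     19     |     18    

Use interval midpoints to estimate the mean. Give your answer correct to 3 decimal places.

Midpoints: 158, 162, 166, 170
Σfm = 12×158 + 18×162 + 19×166 + 18×170 = 11026
n = Σf = 67
Mean = 11026 / 67 = 164.5672

164.567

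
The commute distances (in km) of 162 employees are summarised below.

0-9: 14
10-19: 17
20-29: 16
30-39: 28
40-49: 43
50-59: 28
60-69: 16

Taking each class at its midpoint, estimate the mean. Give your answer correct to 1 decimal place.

37.9

Midpoints: 4.5, 14.5, 24.5, 34.5, 44.5, 54.5, 64.5
Σfm = 14×4.5 + 17×14.5 + 16×24.5 + 28×34.5 + 43×44.5 + 28×54.5 + 16×64.5 = 6139
n = Σf = 162
Mean = 6139 / 162 = 37.8951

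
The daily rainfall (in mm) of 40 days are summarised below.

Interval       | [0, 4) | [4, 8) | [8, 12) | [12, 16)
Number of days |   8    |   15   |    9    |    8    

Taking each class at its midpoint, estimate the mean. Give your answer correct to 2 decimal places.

Midpoints: 2, 6, 10, 14
Σfm = 8×2 + 15×6 + 9×10 + 8×14 = 308
n = Σf = 40
Mean = 308 / 40 = 7.7000

7.70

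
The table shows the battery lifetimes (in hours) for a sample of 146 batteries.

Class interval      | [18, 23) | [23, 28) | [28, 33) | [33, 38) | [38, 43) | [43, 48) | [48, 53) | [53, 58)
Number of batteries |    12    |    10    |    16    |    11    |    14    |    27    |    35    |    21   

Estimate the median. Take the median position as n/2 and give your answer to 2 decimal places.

44.85

Cumulative frequencies: 12, 22, 38, 49, 63, 90, 125, 146
n = 146; position = n/2 = 73.
This falls in the class [43, 48): L = 43, F = 63, f = 27, h = 5.
Median ≈ 43 + ((73 − 63) / 27) × 5 = 44.8519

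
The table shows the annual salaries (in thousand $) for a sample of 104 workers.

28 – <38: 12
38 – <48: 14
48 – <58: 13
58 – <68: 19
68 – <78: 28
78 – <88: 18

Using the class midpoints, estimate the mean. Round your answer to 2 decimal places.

Midpoints: 33, 43, 53, 63, 73, 83
Σfm = 12×33 + 14×43 + 13×53 + 19×63 + 28×73 + 18×83 = 6422
n = Σf = 104
Mean = 6422 / 104 = 61.7500

61.75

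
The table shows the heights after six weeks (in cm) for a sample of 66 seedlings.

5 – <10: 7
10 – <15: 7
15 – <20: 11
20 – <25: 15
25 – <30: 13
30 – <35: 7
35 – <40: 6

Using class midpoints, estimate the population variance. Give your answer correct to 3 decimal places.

74.615

Midpoints: 7.5, 12.5, 17.5, 22.5, 27.5, 32.5, 37.5
n = 66, Σfm = 1480, mean = 22.4242
Σfm² = 38112.5
Σf(m − x̄)² = Σfm² − (Σfm)²/n = 38112.5 − 1480²/66 = 4924.6212
Population variance = 4924.6212 / 66 = 74.6155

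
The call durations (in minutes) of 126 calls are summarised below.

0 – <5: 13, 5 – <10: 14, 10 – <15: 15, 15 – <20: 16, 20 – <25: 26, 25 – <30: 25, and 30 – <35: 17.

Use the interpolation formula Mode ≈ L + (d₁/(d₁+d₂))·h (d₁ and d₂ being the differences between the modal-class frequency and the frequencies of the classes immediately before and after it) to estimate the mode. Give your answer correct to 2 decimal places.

24.55

Modal class: 20 – <25 (highest frequency 26).
d₁ = 26 − 16 = 10, d₂ = 26 − 25 = 1
Mode ≈ 20 + (10/(10+1)) × 5 = 20 + 4.5455 = 24.5455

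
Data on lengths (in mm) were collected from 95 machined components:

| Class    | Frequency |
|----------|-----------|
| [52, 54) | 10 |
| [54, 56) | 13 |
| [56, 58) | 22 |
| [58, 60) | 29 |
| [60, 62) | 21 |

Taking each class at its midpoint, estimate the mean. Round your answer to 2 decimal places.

Midpoints: 53, 55, 57, 59, 61
Σfm = 10×53 + 13×55 + 22×57 + 29×59 + 21×61 = 5491
n = Σf = 95
Mean = 5491 / 95 = 57.8000

57.80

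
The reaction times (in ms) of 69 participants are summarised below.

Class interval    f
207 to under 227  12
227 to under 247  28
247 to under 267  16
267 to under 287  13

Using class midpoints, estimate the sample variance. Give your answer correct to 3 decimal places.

Midpoints: 217, 237, 257, 277
n = 69, Σfm = 16953, mean = 245.6957
Σfm² = 4192061
Σf(m − x̄)² = Σfm² − (Σfm)²/n = 4192061 − 16953²/69 = 26782.6087
Sample variance = 26782.6087 / 68 = 393.8619

393.862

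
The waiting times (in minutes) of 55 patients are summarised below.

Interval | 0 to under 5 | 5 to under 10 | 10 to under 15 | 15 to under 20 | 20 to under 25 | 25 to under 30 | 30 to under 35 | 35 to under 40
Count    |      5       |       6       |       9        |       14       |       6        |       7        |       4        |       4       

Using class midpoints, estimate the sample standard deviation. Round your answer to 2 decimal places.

9.85

Midpoints: 2.5, 7.5, 12.5, 17.5, 22.5, 27.5, 32.5, 37.5
n = 55, Σfm = 1022.5, mean = 18.5909
Σfm² = 24243.75
Σf(m − x̄)² = Σfm² − (Σfm)²/n = 24243.75 − 1022.5²/55 = 5234.5455
Sample variance = 5234.5455 / 54 = 96.9360
Standard deviation = √96.9360 = 9.8456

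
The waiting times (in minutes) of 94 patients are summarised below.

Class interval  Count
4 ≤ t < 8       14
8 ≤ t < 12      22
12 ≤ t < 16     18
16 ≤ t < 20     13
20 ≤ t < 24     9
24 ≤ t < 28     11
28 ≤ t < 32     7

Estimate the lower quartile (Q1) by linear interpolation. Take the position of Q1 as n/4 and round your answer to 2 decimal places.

9.73

Cumulative frequencies: 14, 36, 54, 67, 76, 87, 94
n = 94; position = n/4 = 23.5.
This falls in the class 8 ≤ t < 12: L = 8, F = 14, f = 22, h = 4.
Lower quartile ≈ 8 + ((23.5 − 14) / 22) × 4 = 9.7273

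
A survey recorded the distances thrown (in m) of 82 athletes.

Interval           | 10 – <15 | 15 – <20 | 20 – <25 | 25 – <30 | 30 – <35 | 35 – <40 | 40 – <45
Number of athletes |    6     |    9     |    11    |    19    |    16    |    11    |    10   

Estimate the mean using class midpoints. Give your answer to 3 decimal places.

28.780

Midpoints: 12.5, 17.5, 22.5, 27.5, 32.5, 37.5, 42.5
Σfm = 6×12.5 + 9×17.5 + 11×22.5 + 19×27.5 + 16×32.5 + 11×37.5 + 10×42.5 = 2360
n = Σf = 82
Mean = 2360 / 82 = 28.7805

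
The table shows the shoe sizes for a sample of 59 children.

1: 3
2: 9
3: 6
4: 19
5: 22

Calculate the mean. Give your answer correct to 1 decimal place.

3.8

Values: 1, 2, 3, 4, 5
Σfx = 3×1 + 9×2 + 6×3 + 19×4 + 22×5 = 225
n = Σf = 59
Mean = 225 / 59 = 3.8136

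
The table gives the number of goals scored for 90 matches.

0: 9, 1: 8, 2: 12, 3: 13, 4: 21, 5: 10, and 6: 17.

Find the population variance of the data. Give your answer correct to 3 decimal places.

Values: 0, 1, 2, 3, 4, 5, 6
n = 90, Σfx = 307, mean = 3.4111
Σfx² = 1371
Σf(x − x̄)² = Σfx² − (Σfx)²/n = 1371 − 307²/90 = 323.7889
Population variance = 323.7889 / 90 = 3.5977

3.598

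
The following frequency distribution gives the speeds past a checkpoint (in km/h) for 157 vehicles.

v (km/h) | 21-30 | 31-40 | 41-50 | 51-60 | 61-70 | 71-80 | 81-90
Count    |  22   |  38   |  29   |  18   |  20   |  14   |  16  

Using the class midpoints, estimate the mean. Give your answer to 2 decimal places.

50.72

Midpoints: 25.5, 35.5, 45.5, 55.5, 65.5, 75.5, 85.5
Σfm = 22×25.5 + 38×35.5 + 29×45.5 + 18×55.5 + 20×65.5 + 14×75.5 + 16×85.5 = 7963.5
n = Σf = 157
Mean = 7963.5 / 157 = 50.7229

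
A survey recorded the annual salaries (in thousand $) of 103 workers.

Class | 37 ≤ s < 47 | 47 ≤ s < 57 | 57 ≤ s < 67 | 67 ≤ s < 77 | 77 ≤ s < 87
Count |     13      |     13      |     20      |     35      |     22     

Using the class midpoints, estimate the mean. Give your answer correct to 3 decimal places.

Midpoints: 42, 52, 62, 72, 82
Σfm = 13×42 + 13×52 + 20×62 + 35×72 + 22×82 = 6786
n = Σf = 103
Mean = 6786 / 103 = 65.8835

65.883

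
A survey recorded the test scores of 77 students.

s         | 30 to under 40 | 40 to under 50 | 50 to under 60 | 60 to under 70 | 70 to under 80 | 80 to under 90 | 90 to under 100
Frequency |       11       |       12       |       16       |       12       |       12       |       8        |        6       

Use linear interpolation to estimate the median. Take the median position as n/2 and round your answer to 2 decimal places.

Cumulative frequencies: 11, 23, 39, 51, 63, 71, 77
n = 77; position = n/2 = 38.5.
This falls in the class 50 to under 60: L = 50, F = 23, f = 16, h = 10.
Median ≈ 50 + ((38.5 − 23) / 16) × 10 = 59.6875

59.69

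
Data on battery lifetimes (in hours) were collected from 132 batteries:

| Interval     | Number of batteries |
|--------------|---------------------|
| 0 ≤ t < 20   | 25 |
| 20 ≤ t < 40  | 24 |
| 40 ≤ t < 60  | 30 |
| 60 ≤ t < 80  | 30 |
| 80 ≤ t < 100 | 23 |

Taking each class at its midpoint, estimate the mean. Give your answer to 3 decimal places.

Midpoints: 10, 30, 50, 70, 90
Σfm = 25×10 + 24×30 + 30×50 + 30×70 + 23×90 = 6640
n = Σf = 132
Mean = 6640 / 132 = 50.3030

50.303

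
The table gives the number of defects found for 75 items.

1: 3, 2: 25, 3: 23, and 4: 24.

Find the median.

3

Cumulative frequencies: 3, 28, 51, 75
n = 75, so the median is the value in position (n+1)/2 = 38.
Position 38 falls at value 3.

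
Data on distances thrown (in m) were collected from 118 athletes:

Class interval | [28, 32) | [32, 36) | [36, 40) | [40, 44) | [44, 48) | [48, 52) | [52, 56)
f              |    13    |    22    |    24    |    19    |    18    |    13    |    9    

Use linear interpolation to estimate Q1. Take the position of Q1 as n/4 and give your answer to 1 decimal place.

Cumulative frequencies: 13, 35, 59, 78, 96, 109, 118
n = 118; position = n/4 = 29.5.
This falls in the class [32, 36): L = 32, F = 13, f = 22, h = 4.
Lower quartile ≈ 32 + ((29.5 − 13) / 22) × 4 = 35.0000

35.0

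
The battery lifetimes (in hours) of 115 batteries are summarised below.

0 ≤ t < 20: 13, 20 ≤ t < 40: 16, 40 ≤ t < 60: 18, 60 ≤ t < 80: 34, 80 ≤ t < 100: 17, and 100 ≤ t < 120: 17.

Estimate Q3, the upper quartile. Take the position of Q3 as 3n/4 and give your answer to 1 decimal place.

Cumulative frequencies: 13, 29, 47, 81, 98, 115
n = 115; position = 3n/4 = 86.25.
This falls in the class 80 ≤ t < 100: L = 80, F = 81, f = 17, h = 20.
Upper quartile ≈ 80 + ((86.25 − 81) / 17) × 20 = 86.1765

86.2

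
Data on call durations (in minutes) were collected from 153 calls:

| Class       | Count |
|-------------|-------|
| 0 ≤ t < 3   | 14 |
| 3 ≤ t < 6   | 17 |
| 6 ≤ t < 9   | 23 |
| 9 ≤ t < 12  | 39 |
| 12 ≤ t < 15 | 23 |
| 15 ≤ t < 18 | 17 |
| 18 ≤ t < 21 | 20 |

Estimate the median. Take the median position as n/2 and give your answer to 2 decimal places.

10.73

Cumulative frequencies: 14, 31, 54, 93, 116, 133, 153
n = 153; position = n/2 = 76.5.
This falls in the class 9 ≤ t < 12: L = 9, F = 54, f = 39, h = 3.
Median ≈ 9 + ((76.5 − 54) / 39) × 3 = 10.7308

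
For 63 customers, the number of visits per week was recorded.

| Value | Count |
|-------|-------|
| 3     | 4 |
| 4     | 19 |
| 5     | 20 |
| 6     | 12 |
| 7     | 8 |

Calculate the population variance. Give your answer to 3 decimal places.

1.254

Values: 3, 4, 5, 6, 7
n = 63, Σfx = 316, mean = 5.0159
Σfx² = 1664
Σf(x − x̄)² = Σfx² − (Σfx)²/n = 1664 − 316²/63 = 78.9841
Population variance = 78.9841 / 63 = 1.2537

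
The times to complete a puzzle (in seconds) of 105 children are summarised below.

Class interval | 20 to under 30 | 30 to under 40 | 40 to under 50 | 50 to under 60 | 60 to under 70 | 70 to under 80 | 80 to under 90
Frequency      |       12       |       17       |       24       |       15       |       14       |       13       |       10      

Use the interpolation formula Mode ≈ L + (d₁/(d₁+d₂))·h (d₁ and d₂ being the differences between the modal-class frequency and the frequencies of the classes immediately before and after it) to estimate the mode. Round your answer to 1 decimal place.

44.4

Modal class: 40 to under 50 (highest frequency 24).
d₁ = 24 − 17 = 7, d₂ = 24 − 15 = 9
Mode ≈ 40 + (7/(7+9)) × 10 = 40 + 4.3750 = 44.3750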